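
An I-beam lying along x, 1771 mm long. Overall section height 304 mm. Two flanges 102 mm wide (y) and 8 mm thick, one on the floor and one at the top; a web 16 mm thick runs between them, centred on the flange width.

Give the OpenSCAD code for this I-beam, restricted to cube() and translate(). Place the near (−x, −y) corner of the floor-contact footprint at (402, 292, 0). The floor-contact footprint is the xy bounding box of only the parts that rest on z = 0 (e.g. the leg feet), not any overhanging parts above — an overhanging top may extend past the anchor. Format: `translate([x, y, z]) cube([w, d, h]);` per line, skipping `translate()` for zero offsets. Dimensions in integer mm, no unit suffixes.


translate([402, 292, 0]) cube([1771, 102, 8]);
translate([402, 335, 8]) cube([1771, 16, 288]);
translate([402, 292, 296]) cube([1771, 102, 8]);


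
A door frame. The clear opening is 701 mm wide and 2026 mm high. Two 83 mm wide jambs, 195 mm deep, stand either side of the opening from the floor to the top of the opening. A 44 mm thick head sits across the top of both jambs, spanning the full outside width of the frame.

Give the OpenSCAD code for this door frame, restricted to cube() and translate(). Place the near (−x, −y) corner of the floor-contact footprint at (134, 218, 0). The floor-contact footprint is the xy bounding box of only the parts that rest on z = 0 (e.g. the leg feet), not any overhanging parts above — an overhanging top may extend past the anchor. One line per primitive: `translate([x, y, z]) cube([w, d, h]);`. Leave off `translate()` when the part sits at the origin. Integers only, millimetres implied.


translate([134, 218, 0]) cube([83, 195, 2026]);
translate([918, 218, 0]) cube([83, 195, 2026]);
translate([134, 218, 2026]) cube([867, 195, 44]);


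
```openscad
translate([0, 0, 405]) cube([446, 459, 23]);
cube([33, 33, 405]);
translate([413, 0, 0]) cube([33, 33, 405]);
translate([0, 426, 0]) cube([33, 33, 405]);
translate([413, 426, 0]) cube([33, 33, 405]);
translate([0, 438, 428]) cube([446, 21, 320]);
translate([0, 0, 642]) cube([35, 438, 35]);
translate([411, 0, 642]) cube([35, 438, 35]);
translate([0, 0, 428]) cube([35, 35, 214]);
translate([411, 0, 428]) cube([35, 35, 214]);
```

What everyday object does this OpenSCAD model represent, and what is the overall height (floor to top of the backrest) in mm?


A chair. The overall height is 748 mm.

A slab on four corner posts with a tall panel at the back — a chair. The seat slab sits at z = 405 with thickness 23, and the 320 mm backrest starts at the seat top, so the overall height is 405 + 23 + 320 = 748 mm.


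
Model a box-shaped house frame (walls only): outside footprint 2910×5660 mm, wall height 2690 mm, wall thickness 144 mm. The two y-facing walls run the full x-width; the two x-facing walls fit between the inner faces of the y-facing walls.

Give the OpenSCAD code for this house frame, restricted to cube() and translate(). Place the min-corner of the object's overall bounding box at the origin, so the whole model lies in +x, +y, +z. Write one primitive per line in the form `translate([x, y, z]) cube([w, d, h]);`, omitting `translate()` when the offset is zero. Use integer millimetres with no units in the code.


cube([2910, 144, 2690]);
translate([0, 5516, 0]) cube([2910, 144, 2690]);
translate([0, 144, 0]) cube([144, 5372, 2690]);
translate([2766, 144, 0]) cube([144, 5372, 2690]);


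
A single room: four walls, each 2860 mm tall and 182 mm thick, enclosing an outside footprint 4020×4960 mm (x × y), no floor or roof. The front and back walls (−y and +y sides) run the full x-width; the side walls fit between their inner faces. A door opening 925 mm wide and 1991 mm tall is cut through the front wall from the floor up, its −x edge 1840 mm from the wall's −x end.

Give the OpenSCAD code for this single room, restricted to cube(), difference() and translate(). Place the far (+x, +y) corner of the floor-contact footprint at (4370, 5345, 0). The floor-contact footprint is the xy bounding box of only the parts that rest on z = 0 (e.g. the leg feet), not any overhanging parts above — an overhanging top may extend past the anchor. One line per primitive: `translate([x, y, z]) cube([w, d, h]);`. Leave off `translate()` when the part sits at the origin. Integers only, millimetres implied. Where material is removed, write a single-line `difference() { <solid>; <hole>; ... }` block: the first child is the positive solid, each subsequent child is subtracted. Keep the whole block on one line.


difference() { translate([350, 385, 0]) cube([4020, 182, 2860]); translate([2190, 385, 0]) cube([925, 182, 1991]); }
translate([350, 5163, 0]) cube([4020, 182, 2860]);
translate([350, 567, 0]) cube([182, 4596, 2860]);
translate([4188, 567, 0]) cube([182, 4596, 2860]);


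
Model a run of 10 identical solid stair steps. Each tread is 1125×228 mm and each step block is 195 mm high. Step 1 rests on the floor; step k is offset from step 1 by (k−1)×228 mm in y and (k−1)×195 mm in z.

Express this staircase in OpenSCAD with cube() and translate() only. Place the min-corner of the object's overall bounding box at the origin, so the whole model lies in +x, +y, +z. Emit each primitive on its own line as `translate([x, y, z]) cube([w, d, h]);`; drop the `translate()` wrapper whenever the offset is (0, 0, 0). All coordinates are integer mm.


cube([1125, 228, 195]);
translate([0, 228, 195]) cube([1125, 228, 195]);
translate([0, 456, 390]) cube([1125, 228, 195]);
translate([0, 684, 585]) cube([1125, 228, 195]);
translate([0, 912, 780]) cube([1125, 228, 195]);
translate([0, 1140, 975]) cube([1125, 228, 195]);
translate([0, 1368, 1170]) cube([1125, 228, 195]);
translate([0, 1596, 1365]) cube([1125, 228, 195]);
translate([0, 1824, 1560]) cube([1125, 228, 195]);
translate([0, 2052, 1755]) cube([1125, 228, 195]);


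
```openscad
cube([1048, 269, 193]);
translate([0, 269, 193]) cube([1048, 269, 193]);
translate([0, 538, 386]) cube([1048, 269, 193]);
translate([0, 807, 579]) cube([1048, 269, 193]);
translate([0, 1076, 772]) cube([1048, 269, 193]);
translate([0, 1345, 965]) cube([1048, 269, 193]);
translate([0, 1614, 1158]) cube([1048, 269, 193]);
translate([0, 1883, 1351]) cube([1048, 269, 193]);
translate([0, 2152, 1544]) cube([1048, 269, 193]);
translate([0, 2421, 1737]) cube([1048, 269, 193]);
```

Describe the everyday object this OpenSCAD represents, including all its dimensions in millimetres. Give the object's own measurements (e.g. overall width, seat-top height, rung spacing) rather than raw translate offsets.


A straight staircase of 10 solid steps. Each step is 1048 mm wide (x), 269 mm deep (y, the going) and 193 mm tall (the rise). The first step rests on the floor; each subsequent step sits one going further in +y and one rise higher in +z, directly behind and above the previous step with no overlap.


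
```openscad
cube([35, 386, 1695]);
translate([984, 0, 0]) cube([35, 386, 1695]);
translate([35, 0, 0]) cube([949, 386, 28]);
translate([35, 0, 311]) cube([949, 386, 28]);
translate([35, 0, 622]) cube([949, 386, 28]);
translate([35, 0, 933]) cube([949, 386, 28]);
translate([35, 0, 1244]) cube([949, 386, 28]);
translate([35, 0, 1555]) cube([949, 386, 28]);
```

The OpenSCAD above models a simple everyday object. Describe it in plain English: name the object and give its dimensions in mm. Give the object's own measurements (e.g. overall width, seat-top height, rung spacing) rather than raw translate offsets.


An open bookshelf. Two side panels, each 35 mm thick, 386 mm deep and 1695 mm tall, stand 1019 mm apart (outside-to-outside). Between them sit 6 shelves, each 28 mm thick and 386 mm deep, spanning the full gap between the sides. The bottom shelf rests on the floor (its underside at z = 0) and the clear gap between one shelf's top and the next shelf's underside is 283 mm.


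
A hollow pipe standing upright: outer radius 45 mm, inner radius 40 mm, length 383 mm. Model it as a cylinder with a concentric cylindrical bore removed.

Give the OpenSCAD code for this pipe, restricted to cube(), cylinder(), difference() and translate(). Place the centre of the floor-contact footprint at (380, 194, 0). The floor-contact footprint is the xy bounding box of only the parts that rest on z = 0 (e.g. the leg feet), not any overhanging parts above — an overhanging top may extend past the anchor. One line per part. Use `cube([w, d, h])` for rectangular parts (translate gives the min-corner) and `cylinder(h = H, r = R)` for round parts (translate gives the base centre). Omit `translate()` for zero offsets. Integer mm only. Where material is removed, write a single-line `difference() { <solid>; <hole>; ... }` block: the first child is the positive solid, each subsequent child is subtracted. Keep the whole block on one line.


difference() { translate([380, 194, 0]) cylinder(h = 383, r = 45); translate([380, 194, 0]) cylinder(h = 383, r = 40); }


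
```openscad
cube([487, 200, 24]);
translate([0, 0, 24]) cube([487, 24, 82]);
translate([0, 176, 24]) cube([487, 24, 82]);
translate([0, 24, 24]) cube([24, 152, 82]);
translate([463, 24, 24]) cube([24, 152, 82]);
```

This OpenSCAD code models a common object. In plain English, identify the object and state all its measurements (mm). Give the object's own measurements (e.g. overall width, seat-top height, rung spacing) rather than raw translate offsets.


An open-topped rectangular box: outside dimensions 487×200×106 mm, with a uniform wall and base thickness of 24 mm. The base is a full 487×200 slab on the floor; four walls sit on top of the base. The front and back walls (the −y and +y sides) span the full width; the two side walls fit between them.


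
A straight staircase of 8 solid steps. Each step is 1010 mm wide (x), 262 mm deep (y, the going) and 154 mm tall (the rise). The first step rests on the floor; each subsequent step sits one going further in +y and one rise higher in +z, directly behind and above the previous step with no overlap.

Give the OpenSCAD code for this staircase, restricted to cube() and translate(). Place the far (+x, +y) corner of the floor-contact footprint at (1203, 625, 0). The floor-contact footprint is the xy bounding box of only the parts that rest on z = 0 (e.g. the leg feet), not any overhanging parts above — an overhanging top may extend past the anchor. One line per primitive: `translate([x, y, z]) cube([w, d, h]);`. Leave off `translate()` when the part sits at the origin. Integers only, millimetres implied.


translate([193, 363, 0]) cube([1010, 262, 154]);
translate([193, 625, 154]) cube([1010, 262, 154]);
translate([193, 887, 308]) cube([1010, 262, 154]);
translate([193, 1149, 462]) cube([1010, 262, 154]);
translate([193, 1411, 616]) cube([1010, 262, 154]);
translate([193, 1673, 770]) cube([1010, 262, 154]);
translate([193, 1935, 924]) cube([1010, 262, 154]);
translate([193, 2197, 1078]) cube([1010, 262, 154]);


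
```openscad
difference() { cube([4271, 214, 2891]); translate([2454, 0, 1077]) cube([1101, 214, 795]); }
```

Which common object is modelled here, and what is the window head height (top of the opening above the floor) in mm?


A wall with a window opening. The window head height is 1872 mm.

A wall with a rectangular opening subtracted — a window. Sill at z = 1077, opening 795 mm tall, so the head is at 1077 + 795 = 1872 mm.


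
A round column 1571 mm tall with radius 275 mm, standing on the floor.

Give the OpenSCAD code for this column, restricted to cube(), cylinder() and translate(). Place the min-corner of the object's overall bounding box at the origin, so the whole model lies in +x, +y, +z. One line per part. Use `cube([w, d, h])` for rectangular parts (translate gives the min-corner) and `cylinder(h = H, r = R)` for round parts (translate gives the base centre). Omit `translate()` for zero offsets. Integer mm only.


translate([275, 275, 0]) cylinder(h = 1571, r = 275);


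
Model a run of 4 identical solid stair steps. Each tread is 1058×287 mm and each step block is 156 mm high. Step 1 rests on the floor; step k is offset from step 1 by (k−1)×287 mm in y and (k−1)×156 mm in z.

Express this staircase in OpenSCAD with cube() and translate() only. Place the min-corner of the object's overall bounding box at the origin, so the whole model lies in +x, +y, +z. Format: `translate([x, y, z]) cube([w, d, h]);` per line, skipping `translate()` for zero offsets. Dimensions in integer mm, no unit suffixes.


cube([1058, 287, 156]);
translate([0, 287, 156]) cube([1058, 287, 156]);
translate([0, 574, 312]) cube([1058, 287, 156]);
translate([0, 861, 468]) cube([1058, 287, 156]);


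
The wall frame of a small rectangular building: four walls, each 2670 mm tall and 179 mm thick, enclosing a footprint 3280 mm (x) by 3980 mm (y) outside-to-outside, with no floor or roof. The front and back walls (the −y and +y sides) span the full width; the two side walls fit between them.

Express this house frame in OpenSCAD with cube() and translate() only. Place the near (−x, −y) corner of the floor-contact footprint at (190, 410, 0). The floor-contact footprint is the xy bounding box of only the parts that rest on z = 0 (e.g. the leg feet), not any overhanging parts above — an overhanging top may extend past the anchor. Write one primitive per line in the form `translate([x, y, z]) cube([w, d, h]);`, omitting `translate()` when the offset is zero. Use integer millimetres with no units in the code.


translate([190, 410, 0]) cube([3280, 179, 2670]);
translate([190, 4211, 0]) cube([3280, 179, 2670]);
translate([190, 589, 0]) cube([179, 3622, 2670]);
translate([3291, 589, 0]) cube([179, 3622, 2670]);


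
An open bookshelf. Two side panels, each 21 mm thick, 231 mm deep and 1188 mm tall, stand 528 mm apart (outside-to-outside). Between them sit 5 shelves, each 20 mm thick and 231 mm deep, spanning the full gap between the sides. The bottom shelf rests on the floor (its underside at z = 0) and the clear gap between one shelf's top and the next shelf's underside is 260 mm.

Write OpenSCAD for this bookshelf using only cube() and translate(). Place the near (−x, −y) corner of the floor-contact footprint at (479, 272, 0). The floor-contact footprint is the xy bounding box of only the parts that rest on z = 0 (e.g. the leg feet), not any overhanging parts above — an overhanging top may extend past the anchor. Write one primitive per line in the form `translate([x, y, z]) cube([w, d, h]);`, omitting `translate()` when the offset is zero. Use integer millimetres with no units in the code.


translate([479, 272, 0]) cube([21, 231, 1188]);
translate([986, 272, 0]) cube([21, 231, 1188]);
translate([500, 272, 0]) cube([486, 231, 20]);
translate([500, 272, 280]) cube([486, 231, 20]);
translate([500, 272, 560]) cube([486, 231, 20]);
translate([500, 272, 840]) cube([486, 231, 20]);
translate([500, 272, 1120]) cube([486, 231, 20]);


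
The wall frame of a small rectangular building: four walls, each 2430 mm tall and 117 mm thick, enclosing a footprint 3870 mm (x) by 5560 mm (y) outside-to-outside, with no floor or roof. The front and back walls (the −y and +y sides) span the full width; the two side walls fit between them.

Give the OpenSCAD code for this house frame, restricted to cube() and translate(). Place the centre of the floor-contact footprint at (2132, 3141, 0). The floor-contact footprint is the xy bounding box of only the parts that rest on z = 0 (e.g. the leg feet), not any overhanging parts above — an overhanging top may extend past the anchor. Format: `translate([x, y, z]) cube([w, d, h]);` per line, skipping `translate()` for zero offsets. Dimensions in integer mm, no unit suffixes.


translate([197, 361, 0]) cube([3870, 117, 2430]);
translate([197, 5804, 0]) cube([3870, 117, 2430]);
translate([197, 478, 0]) cube([117, 5326, 2430]);
translate([3950, 478, 0]) cube([117, 5326, 2430]);


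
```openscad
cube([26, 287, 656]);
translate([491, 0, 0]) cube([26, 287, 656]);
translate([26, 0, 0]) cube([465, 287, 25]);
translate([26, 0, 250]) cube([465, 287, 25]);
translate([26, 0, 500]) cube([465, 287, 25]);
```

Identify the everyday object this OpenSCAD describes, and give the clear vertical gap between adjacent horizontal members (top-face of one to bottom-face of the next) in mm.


A bookshelf. The clear shelf gap is 225 mm.

Two tall side panels with 3 horizontal boards between them — a bookshelf. The first two shelf undersides are at z = 0 and z = 250; with shelf thickness 25, the clear gap is 250 − 0 − 25 = 225 mm.


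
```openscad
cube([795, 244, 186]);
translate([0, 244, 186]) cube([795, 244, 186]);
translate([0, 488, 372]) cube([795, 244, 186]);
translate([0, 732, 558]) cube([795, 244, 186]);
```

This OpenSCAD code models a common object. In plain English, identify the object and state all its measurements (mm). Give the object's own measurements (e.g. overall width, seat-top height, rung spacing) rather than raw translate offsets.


A straight staircase of 4 solid steps. Each step is 795 mm wide (x), 244 mm deep (y, the going) and 186 mm tall (the rise). The first step rests on the floor; each subsequent step sits one going further in +y and one rise higher in +z, directly behind and above the previous step with no overlap.


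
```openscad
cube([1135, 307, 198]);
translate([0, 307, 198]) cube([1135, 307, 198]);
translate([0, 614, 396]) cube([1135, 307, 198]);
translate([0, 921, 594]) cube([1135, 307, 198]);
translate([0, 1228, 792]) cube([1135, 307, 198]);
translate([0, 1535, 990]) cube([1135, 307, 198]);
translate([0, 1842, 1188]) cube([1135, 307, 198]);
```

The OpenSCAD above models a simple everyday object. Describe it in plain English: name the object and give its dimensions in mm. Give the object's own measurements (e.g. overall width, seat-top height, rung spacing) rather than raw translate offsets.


A straight staircase of 7 solid steps. Each step is 1135 mm wide (x), 307 mm deep (y, the going) and 198 mm tall (the rise). The first step rests on the floor; each subsequent step sits one going further in +y and one rise higher in +z, directly behind and above the previous step with no overlap.


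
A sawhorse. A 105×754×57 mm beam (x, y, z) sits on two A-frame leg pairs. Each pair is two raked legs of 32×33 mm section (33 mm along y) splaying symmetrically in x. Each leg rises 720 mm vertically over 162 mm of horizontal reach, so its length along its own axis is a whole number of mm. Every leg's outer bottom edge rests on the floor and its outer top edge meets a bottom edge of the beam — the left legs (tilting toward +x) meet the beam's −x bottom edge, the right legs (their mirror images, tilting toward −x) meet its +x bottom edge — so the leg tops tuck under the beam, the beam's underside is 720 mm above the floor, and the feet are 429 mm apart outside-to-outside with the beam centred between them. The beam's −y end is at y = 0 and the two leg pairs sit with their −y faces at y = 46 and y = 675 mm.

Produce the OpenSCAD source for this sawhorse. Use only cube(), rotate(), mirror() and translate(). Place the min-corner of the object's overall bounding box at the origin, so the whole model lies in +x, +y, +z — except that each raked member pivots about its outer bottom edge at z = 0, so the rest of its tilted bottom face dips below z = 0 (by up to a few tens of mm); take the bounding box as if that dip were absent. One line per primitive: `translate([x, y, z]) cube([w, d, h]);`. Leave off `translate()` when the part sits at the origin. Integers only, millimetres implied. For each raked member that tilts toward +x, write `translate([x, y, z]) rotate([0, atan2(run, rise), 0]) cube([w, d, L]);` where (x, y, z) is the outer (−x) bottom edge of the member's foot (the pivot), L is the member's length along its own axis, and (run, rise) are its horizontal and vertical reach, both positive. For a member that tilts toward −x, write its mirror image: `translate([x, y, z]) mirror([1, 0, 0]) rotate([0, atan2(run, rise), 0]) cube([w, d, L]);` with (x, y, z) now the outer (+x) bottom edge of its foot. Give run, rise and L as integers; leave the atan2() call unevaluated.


translate([162, 0, 720]) cube([105, 754, 57]);
translate([0, 46, 0]) rotate([0, atan2(162, 720), 0]) cube([32, 33, 738]);
translate([429, 46, 0]) mirror([1, 0, 0]) rotate([0, atan2(162, 720), 0]) cube([32, 33, 738]);
translate([0, 675, 0]) rotate([0, atan2(162, 720), 0]) cube([32, 33, 738]);
translate([429, 675, 0]) mirror([1, 0, 0]) rotate([0, atan2(162, 720), 0]) cube([32, 33, 738]);


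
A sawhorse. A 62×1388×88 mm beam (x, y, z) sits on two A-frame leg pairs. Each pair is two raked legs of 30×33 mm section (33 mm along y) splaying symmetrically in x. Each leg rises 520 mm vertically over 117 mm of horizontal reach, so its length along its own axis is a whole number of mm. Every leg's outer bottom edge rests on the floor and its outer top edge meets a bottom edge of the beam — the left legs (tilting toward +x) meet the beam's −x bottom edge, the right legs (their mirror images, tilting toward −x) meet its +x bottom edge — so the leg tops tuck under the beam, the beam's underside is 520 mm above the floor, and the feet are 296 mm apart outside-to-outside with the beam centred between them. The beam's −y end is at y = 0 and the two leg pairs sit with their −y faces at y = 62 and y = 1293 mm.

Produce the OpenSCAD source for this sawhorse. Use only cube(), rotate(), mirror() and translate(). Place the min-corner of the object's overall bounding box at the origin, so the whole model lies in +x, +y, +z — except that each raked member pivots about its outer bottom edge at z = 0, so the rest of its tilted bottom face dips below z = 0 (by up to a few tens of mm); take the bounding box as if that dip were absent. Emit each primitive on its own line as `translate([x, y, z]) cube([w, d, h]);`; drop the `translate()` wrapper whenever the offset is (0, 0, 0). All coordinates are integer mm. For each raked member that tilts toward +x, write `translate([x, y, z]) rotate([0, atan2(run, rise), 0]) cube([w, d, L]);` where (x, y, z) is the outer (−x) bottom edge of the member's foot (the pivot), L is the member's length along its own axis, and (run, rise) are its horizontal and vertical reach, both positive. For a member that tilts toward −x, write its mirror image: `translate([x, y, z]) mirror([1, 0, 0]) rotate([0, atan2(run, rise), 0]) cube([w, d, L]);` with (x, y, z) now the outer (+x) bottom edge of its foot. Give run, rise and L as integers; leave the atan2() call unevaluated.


translate([117, 0, 520]) cube([62, 1388, 88]);
translate([0, 62, 0]) rotate([0, atan2(117, 520), 0]) cube([30, 33, 533]);
translate([296, 62, 0]) mirror([1, 0, 0]) rotate([0, atan2(117, 520), 0]) cube([30, 33, 533]);
translate([0, 1293, 0]) rotate([0, atan2(117, 520), 0]) cube([30, 33, 533]);
translate([296, 1293, 0]) mirror([1, 0, 0]) rotate([0, atan2(117, 520), 0]) cube([30, 33, 533]);


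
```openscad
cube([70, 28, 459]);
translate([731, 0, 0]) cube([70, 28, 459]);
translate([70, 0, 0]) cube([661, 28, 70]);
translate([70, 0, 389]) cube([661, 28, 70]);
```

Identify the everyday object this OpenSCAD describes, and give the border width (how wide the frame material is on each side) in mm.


A picture frame. The border width is 70 mm.

Four thin pieces enclosing a rectangular opening — a picture frame. The two full-height stiles are 459 mm tall; the top rail sits at z = 389 and is 70 mm tall, so the border above the opening is 459 − 389 = 70 mm, matching the stile x-width.


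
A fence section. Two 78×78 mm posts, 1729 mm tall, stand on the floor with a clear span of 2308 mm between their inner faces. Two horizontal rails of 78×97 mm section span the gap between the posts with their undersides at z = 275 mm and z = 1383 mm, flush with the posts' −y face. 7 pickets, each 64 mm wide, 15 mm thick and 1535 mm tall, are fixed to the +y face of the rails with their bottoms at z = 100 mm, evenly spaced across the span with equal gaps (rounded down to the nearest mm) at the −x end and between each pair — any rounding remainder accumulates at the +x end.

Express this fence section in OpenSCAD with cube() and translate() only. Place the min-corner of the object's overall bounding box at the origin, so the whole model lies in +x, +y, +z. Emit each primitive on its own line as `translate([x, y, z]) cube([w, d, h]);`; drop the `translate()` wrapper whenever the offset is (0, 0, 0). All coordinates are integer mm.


cube([78, 78, 1729]);
translate([2386, 0, 0]) cube([78, 78, 1729]);
translate([78, 0, 275]) cube([2308, 78, 97]);
translate([78, 0, 1383]) cube([2308, 78, 97]);
translate([310, 78, 100]) cube([64, 15, 1535]);
translate([606, 78, 100]) cube([64, 15, 1535]);
translate([902, 78, 100]) cube([64, 15, 1535]);
translate([1198, 78, 100]) cube([64, 15, 1535]);
translate([1494, 78, 100]) cube([64, 15, 1535]);
translate([1790, 78, 100]) cube([64, 15, 1535]);
translate([2086, 78, 100]) cube([64, 15, 1535]);


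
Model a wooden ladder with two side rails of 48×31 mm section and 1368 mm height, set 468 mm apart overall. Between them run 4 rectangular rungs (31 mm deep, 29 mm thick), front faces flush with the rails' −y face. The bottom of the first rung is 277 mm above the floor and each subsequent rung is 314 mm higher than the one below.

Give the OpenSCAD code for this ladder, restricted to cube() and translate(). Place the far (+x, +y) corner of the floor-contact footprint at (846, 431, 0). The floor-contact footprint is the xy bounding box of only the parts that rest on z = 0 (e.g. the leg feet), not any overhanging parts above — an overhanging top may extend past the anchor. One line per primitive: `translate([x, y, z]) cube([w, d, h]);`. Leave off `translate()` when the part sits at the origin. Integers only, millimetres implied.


translate([378, 400, 0]) cube([48, 31, 1368]);
translate([798, 400, 0]) cube([48, 31, 1368]);
translate([426, 400, 277]) cube([372, 31, 29]);
translate([426, 400, 591]) cube([372, 31, 29]);
translate([426, 400, 905]) cube([372, 31, 29]);
translate([426, 400, 1219]) cube([372, 31, 29]);


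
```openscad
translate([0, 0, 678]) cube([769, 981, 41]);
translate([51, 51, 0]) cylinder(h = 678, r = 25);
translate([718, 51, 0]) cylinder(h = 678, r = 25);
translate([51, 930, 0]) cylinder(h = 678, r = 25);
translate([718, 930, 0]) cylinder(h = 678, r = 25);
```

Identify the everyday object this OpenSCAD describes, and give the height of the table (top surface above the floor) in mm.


A table. The table height is 719 mm.

A 769×981×41 slab sits at z = 678 on four Ø50 mm round legs — a table. The top surface is at 678 + 41 = 719 mm.


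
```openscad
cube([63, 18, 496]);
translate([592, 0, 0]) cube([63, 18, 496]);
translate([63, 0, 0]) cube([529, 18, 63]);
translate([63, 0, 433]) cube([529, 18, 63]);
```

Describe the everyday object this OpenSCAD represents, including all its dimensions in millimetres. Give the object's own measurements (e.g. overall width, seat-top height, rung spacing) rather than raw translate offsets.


A rectangular picture frame lying in the x–z plane (depth along y). The opening is 529 mm wide (x) by 370 mm tall (z), surrounded by a border 63 mm wide on all four sides. The frame is 18 mm deep and is made of two full-height vertical stiles with two horizontal rails fitted between them.


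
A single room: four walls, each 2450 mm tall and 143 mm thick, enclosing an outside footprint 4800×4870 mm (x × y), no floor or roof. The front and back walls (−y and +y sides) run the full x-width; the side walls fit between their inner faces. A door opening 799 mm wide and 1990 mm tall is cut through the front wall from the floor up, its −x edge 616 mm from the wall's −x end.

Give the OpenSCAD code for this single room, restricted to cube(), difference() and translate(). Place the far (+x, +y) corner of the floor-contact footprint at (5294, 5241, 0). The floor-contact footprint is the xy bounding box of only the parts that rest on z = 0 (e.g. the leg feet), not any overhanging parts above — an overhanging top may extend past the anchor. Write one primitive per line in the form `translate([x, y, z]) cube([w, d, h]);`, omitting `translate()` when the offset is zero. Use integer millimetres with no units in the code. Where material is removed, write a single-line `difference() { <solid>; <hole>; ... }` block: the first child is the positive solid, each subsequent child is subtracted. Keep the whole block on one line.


difference() { translate([494, 371, 0]) cube([4800, 143, 2450]); translate([1110, 371, 0]) cube([799, 143, 1990]); }
translate([494, 5098, 0]) cube([4800, 143, 2450]);
translate([494, 514, 0]) cube([143, 4584, 2450]);
translate([5151, 514, 0]) cube([143, 4584, 2450]);


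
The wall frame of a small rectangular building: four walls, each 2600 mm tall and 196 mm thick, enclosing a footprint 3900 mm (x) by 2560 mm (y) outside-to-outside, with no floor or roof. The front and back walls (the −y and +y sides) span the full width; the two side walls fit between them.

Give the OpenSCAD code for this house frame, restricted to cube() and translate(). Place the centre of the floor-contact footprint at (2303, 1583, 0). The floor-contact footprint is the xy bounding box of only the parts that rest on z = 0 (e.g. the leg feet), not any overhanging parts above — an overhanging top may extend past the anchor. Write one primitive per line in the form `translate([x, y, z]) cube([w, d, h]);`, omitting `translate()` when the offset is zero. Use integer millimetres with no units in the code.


translate([353, 303, 0]) cube([3900, 196, 2600]);
translate([353, 2667, 0]) cube([3900, 196, 2600]);
translate([353, 499, 0]) cube([196, 2168, 2600]);
translate([4057, 499, 0]) cube([196, 2168, 2600]);


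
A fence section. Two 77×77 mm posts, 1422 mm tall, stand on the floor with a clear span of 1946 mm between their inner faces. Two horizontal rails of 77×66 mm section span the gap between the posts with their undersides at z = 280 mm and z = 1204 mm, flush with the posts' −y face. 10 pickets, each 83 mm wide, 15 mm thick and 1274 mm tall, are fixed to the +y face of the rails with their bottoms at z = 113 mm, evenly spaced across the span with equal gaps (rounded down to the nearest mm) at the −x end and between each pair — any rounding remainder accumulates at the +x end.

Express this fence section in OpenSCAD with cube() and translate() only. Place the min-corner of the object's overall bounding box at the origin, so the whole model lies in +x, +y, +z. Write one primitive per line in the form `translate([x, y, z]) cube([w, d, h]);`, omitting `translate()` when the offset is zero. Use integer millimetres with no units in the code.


cube([77, 77, 1422]);
translate([2023, 0, 0]) cube([77, 77, 1422]);
translate([77, 0, 280]) cube([1946, 77, 66]);
translate([77, 0, 1204]) cube([1946, 77, 66]);
translate([178, 77, 113]) cube([83, 15, 1274]);
translate([362, 77, 113]) cube([83, 15, 1274]);
translate([546, 77, 113]) cube([83, 15, 1274]);
translate([730, 77, 113]) cube([83, 15, 1274]);
translate([914, 77, 113]) cube([83, 15, 1274]);
translate([1098, 77, 113]) cube([83, 15, 1274]);
translate([1282, 77, 113]) cube([83, 15, 1274]);
translate([1466, 77, 113]) cube([83, 15, 1274]);
translate([1650, 77, 113]) cube([83, 15, 1274]);
translate([1834, 77, 113]) cube([83, 15, 1274]);


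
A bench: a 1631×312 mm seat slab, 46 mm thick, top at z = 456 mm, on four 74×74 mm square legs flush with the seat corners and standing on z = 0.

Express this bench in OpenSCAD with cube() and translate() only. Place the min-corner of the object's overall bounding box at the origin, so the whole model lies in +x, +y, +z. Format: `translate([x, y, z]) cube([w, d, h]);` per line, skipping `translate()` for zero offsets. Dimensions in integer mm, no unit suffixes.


translate([0, 0, 410]) cube([1631, 312, 46]);
cube([74, 74, 410]);
translate([0, 238, 0]) cube([74, 74, 410]);
translate([1557, 0, 0]) cube([74, 74, 410]);
translate([1557, 238, 0]) cube([74, 74, 410]);


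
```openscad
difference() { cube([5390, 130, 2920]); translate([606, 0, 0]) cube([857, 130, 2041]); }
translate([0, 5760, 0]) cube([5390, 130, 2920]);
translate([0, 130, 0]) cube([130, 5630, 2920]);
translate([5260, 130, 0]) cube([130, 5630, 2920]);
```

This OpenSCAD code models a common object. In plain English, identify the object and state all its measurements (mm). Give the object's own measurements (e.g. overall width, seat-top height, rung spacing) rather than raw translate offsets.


A single room: four walls, each 2920 mm tall and 130 mm thick, enclosing an outside footprint 5390×5890 mm (x × y), no floor or roof. The front and back walls (−y and +y sides) run the full x-width; the side walls fit between their inner faces. A door opening 857 mm wide and 2041 mm tall is cut through the front wall from the floor up, its −x edge 606 mm from the wall's −x end.


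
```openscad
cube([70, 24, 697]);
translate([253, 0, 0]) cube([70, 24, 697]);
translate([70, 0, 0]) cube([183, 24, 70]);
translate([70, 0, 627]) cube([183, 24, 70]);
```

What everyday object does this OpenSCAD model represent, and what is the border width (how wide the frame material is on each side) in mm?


A picture frame. The border width is 70 mm.

Four thin pieces enclosing a rectangular opening — a picture frame. The two full-height stiles are 697 mm tall; the top rail sits at z = 627 and is 70 mm tall, so the border above the opening is 697 − 627 = 70 mm, matching the stile x-width.


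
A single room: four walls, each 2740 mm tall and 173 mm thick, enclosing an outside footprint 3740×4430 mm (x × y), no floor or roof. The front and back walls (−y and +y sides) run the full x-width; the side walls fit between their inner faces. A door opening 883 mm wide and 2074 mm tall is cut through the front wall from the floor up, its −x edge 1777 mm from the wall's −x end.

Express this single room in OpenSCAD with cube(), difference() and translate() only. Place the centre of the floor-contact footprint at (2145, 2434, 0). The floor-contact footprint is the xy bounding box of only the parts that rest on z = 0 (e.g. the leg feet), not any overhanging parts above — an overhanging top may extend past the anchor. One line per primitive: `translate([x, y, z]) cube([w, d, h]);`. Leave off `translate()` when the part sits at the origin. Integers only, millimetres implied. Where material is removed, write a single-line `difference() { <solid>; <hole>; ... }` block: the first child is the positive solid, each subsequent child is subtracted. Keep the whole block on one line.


difference() { translate([275, 219, 0]) cube([3740, 173, 2740]); translate([2052, 219, 0]) cube([883, 173, 2074]); }
translate([275, 4476, 0]) cube([3740, 173, 2740]);
translate([275, 392, 0]) cube([173, 4084, 2740]);
translate([3842, 392, 0]) cube([173, 4084, 2740]);


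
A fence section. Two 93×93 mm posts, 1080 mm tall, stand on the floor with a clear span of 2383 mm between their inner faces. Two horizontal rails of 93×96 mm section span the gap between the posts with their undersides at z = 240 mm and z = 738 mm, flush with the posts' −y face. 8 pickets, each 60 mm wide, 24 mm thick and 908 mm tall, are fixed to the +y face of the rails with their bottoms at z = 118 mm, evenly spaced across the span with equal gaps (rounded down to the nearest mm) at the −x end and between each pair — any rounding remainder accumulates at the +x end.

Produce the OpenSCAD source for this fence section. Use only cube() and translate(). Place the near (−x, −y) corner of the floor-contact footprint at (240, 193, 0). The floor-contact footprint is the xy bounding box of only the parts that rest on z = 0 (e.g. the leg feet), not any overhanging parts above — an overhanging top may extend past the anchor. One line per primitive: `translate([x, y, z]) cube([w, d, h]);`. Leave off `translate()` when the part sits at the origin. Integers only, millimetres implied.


translate([240, 193, 0]) cube([93, 93, 1080]);
translate([2716, 193, 0]) cube([93, 93, 1080]);
translate([333, 193, 240]) cube([2383, 93, 96]);
translate([333, 193, 738]) cube([2383, 93, 96]);
translate([544, 286, 118]) cube([60, 24, 908]);
translate([815, 286, 118]) cube([60, 24, 908]);
translate([1086, 286, 118]) cube([60, 24, 908]);
translate([1357, 286, 118]) cube([60, 24, 908]);
translate([1628, 286, 118]) cube([60, 24, 908]);
translate([1899, 286, 118]) cube([60, 24, 908]);
translate([2170, 286, 118]) cube([60, 24, 908]);
translate([2441, 286, 118]) cube([60, 24, 908]);


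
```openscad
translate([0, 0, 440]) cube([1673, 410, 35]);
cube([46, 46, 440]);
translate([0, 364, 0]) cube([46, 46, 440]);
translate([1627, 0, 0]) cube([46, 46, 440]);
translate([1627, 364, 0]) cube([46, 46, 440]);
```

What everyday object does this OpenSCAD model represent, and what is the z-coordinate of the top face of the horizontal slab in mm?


A bench. The seat-top height is 475 mm.

A long slab on four corner posts — a bench. The slab sits at z = 440 with thickness 35, so the top is 440 + 35 = 475 mm.


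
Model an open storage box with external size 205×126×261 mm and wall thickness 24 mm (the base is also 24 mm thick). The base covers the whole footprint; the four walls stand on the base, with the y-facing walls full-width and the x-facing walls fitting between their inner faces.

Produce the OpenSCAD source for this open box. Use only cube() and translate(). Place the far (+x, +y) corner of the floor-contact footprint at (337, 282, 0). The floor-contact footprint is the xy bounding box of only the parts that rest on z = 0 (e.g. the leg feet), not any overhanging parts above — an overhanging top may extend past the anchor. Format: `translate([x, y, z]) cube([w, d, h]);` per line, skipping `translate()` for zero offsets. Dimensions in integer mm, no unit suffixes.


translate([132, 156, 0]) cube([205, 126, 24]);
translate([132, 156, 24]) cube([205, 24, 237]);
translate([132, 258, 24]) cube([205, 24, 237]);
translate([132, 180, 24]) cube([24, 78, 237]);
translate([313, 180, 24]) cube([24, 78, 237]);


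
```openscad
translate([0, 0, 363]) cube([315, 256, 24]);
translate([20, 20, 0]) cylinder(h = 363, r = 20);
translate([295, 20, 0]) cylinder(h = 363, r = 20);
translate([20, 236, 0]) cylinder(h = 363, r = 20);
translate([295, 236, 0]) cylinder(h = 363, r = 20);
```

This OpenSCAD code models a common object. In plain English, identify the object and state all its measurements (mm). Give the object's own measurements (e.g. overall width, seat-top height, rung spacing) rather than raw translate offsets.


A four-legged stool. The seat is a 315×256×24 mm slab whose top surface is at z = 387 mm; four round legs, each 40 mm in diameter, run from the floor (z = 0) to the underside of the seat, each leg's axis is inset half a diameter from the nearest pair of seat edges (so the leg's bounding box is flush with the corner).


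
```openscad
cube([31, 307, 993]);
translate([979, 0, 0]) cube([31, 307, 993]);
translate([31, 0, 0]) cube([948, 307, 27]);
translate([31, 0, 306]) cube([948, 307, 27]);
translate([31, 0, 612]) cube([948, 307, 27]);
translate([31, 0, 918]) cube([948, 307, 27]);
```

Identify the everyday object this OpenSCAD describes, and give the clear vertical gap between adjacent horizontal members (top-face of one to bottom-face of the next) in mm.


A bookshelf. The clear shelf gap is 279 mm.

Two tall side panels with 4 horizontal boards between them — a bookshelf. The first two shelf undersides are at z = 0 and z = 306; with shelf thickness 27, the clear gap is 306 − 0 − 27 = 279 mm.


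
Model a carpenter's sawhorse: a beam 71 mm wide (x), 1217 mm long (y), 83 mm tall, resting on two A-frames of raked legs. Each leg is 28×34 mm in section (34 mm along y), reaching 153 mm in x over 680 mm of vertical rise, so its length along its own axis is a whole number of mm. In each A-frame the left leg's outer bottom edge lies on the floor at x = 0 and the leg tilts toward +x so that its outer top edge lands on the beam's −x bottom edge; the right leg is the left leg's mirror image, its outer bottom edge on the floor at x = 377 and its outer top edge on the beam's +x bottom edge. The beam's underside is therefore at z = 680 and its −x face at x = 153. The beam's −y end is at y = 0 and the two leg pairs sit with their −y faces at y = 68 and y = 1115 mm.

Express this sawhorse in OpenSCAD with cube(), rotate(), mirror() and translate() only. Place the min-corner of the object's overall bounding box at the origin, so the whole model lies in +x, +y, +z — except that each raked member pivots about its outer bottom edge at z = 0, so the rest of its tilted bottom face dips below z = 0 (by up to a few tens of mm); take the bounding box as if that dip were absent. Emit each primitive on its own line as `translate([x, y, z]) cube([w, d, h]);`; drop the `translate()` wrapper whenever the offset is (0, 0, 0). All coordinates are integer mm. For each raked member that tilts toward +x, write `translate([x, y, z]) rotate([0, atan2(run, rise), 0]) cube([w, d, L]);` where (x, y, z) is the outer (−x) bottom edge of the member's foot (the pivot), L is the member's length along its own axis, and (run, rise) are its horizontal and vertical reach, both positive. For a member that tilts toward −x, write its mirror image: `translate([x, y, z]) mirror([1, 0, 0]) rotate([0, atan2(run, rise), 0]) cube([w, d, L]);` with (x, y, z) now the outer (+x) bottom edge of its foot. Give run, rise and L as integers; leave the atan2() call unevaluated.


translate([153, 0, 680]) cube([71, 1217, 83]);
translate([0, 68, 0]) rotate([0, atan2(153, 680), 0]) cube([28, 34, 697]);
translate([377, 68, 0]) mirror([1, 0, 0]) rotate([0, atan2(153, 680), 0]) cube([28, 34, 697]);
translate([0, 1115, 0]) rotate([0, atan2(153, 680), 0]) cube([28, 34, 697]);
translate([377, 1115, 0]) mirror([1, 0, 0]) rotate([0, atan2(153, 680), 0]) cube([28, 34, 697]);
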